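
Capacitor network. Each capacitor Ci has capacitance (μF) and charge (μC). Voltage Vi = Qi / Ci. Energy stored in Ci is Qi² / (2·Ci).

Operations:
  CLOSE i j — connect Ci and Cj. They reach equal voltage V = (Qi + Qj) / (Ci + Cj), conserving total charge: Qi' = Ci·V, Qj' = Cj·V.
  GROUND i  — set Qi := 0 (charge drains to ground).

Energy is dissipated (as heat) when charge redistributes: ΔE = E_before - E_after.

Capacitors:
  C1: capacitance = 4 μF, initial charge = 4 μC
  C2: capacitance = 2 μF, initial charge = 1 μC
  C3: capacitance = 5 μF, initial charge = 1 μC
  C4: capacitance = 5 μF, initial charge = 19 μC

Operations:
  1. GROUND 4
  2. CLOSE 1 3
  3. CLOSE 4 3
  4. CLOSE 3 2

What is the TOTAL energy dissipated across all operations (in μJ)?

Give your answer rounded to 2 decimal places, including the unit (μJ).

Answer: 37.23 μJ

Derivation:
Initial: C1(4μF, Q=4μC, V=1.00V), C2(2μF, Q=1μC, V=0.50V), C3(5μF, Q=1μC, V=0.20V), C4(5μF, Q=19μC, V=3.80V)
Op 1: GROUND 4: Q4=0; energy lost=36.100
Op 2: CLOSE 1-3: Q_total=5.00, C_total=9.00, V=0.56; Q1=2.22, Q3=2.78; dissipated=0.711
Op 3: CLOSE 4-3: Q_total=2.78, C_total=10.00, V=0.28; Q4=1.39, Q3=1.39; dissipated=0.386
Op 4: CLOSE 3-2: Q_total=2.39, C_total=7.00, V=0.34; Q3=1.71, Q2=0.68; dissipated=0.035
Total dissipated: 37.232 μJ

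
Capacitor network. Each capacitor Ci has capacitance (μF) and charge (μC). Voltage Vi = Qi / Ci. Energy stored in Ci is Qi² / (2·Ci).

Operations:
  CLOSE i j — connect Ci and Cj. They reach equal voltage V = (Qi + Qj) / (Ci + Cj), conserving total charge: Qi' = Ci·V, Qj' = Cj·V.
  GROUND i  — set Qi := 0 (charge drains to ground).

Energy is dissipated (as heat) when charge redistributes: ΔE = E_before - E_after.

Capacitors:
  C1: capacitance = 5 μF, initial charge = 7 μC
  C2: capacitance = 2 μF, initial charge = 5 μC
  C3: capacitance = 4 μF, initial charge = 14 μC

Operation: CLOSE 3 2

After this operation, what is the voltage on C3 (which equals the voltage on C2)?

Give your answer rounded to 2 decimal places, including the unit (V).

Answer: 3.17 V

Derivation:
Initial: C1(5μF, Q=7μC, V=1.40V), C2(2μF, Q=5μC, V=2.50V), C3(4μF, Q=14μC, V=3.50V)
Op 1: CLOSE 3-2: Q_total=19.00, C_total=6.00, V=3.17; Q3=12.67, Q2=6.33; dissipated=0.667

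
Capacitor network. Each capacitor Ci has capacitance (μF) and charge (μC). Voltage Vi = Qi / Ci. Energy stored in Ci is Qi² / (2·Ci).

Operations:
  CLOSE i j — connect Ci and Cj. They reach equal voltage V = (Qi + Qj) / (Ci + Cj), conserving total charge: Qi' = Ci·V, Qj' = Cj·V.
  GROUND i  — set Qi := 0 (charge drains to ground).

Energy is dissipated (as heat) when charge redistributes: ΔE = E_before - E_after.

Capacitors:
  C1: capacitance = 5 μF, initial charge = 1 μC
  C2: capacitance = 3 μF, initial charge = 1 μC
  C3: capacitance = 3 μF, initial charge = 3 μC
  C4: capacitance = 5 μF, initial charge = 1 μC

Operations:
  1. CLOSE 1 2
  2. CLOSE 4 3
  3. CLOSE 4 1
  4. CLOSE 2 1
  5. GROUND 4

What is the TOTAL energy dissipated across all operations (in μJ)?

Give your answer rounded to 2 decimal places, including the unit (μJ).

Answer: 1.06 μJ

Derivation:
Initial: C1(5μF, Q=1μC, V=0.20V), C2(3μF, Q=1μC, V=0.33V), C3(3μF, Q=3μC, V=1.00V), C4(5μF, Q=1μC, V=0.20V)
Op 1: CLOSE 1-2: Q_total=2.00, C_total=8.00, V=0.25; Q1=1.25, Q2=0.75; dissipated=0.017
Op 2: CLOSE 4-3: Q_total=4.00, C_total=8.00, V=0.50; Q4=2.50, Q3=1.50; dissipated=0.600
Op 3: CLOSE 4-1: Q_total=3.75, C_total=10.00, V=0.38; Q4=1.88, Q1=1.88; dissipated=0.078
Op 4: CLOSE 2-1: Q_total=2.62, C_total=8.00, V=0.33; Q2=0.98, Q1=1.64; dissipated=0.015
Op 5: GROUND 4: Q4=0; energy lost=0.352
Total dissipated: 1.061 μJ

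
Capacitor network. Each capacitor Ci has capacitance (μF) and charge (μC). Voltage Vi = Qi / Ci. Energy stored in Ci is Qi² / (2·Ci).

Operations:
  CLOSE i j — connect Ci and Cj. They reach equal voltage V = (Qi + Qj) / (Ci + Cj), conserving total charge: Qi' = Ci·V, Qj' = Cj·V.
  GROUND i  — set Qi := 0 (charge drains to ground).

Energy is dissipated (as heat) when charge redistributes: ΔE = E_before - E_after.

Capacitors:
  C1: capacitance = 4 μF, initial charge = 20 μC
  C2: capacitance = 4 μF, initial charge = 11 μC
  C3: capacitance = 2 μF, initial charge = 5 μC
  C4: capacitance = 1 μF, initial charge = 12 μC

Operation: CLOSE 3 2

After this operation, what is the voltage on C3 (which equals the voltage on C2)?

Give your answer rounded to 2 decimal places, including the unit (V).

Initial: C1(4μF, Q=20μC, V=5.00V), C2(4μF, Q=11μC, V=2.75V), C3(2μF, Q=5μC, V=2.50V), C4(1μF, Q=12μC, V=12.00V)
Op 1: CLOSE 3-2: Q_total=16.00, C_total=6.00, V=2.67; Q3=5.33, Q2=10.67; dissipated=0.042

Answer: 2.67 V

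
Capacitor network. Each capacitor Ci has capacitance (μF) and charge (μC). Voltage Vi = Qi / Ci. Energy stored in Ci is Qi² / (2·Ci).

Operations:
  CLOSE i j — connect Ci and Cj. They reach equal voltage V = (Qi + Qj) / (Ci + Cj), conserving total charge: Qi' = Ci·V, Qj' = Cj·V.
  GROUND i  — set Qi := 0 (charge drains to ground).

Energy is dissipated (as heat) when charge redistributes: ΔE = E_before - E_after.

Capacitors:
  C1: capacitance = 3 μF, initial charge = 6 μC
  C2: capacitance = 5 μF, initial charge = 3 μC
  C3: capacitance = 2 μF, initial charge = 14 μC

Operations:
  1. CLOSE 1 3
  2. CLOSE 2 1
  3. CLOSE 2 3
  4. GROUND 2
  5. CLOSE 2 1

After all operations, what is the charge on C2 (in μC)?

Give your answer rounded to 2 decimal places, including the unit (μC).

Answer: 3.52 μC

Derivation:
Initial: C1(3μF, Q=6μC, V=2.00V), C2(5μF, Q=3μC, V=0.60V), C3(2μF, Q=14μC, V=7.00V)
Op 1: CLOSE 1-3: Q_total=20.00, C_total=5.00, V=4.00; Q1=12.00, Q3=8.00; dissipated=15.000
Op 2: CLOSE 2-1: Q_total=15.00, C_total=8.00, V=1.88; Q2=9.38, Q1=5.62; dissipated=10.838
Op 3: CLOSE 2-3: Q_total=17.38, C_total=7.00, V=2.48; Q2=12.41, Q3=4.96; dissipated=3.225
Op 4: GROUND 2: Q2=0; energy lost=15.403
Op 5: CLOSE 2-1: Q_total=5.62, C_total=8.00, V=0.70; Q2=3.52, Q1=2.11; dissipated=3.296
Final charges: Q1=2.11, Q2=3.52, Q3=4.96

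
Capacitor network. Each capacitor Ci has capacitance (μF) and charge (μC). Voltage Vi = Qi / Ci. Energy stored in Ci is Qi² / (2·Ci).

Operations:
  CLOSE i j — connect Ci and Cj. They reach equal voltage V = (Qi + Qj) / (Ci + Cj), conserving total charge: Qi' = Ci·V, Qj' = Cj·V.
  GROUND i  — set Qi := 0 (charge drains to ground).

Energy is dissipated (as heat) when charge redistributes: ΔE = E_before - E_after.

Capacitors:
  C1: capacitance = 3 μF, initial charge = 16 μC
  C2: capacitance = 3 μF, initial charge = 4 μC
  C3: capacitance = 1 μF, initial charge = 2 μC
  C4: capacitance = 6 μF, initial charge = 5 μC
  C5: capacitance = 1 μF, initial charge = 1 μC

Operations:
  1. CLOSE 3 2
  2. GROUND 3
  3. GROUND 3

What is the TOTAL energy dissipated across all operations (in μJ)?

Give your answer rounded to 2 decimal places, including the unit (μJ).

Initial: C1(3μF, Q=16μC, V=5.33V), C2(3μF, Q=4μC, V=1.33V), C3(1μF, Q=2μC, V=2.00V), C4(6μF, Q=5μC, V=0.83V), C5(1μF, Q=1μC, V=1.00V)
Op 1: CLOSE 3-2: Q_total=6.00, C_total=4.00, V=1.50; Q3=1.50, Q2=4.50; dissipated=0.167
Op 2: GROUND 3: Q3=0; energy lost=1.125
Op 3: GROUND 3: Q3=0; energy lost=0.000
Total dissipated: 1.292 μJ

Answer: 1.29 μJ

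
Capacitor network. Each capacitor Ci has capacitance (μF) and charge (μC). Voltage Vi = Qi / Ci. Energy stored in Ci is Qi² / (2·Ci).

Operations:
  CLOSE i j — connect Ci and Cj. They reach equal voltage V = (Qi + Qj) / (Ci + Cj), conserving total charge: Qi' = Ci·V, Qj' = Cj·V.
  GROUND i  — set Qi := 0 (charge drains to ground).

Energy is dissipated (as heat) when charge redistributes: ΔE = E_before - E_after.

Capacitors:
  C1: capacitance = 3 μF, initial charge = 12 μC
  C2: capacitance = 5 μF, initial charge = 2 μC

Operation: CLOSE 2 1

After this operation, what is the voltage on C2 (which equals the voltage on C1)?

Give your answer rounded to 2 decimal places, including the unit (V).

Initial: C1(3μF, Q=12μC, V=4.00V), C2(5μF, Q=2μC, V=0.40V)
Op 1: CLOSE 2-1: Q_total=14.00, C_total=8.00, V=1.75; Q2=8.75, Q1=5.25; dissipated=12.150

Answer: 1.75 V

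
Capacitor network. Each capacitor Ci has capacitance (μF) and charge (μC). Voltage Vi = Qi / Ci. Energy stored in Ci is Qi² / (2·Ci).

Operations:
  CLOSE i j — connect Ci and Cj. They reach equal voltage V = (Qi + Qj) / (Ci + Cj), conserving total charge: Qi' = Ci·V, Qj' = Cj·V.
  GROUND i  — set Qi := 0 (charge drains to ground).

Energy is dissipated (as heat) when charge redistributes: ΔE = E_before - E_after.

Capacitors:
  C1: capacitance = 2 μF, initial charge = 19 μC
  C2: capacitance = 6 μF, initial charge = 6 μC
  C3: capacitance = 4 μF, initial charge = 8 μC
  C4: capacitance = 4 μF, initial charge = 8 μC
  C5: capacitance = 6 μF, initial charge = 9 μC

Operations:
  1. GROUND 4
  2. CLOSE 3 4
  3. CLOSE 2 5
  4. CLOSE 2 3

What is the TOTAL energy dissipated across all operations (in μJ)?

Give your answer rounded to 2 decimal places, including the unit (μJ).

Initial: C1(2μF, Q=19μC, V=9.50V), C2(6μF, Q=6μC, V=1.00V), C3(4μF, Q=8μC, V=2.00V), C4(4μF, Q=8μC, V=2.00V), C5(6μF, Q=9μC, V=1.50V)
Op 1: GROUND 4: Q4=0; energy lost=8.000
Op 2: CLOSE 3-4: Q_total=8.00, C_total=8.00, V=1.00; Q3=4.00, Q4=4.00; dissipated=4.000
Op 3: CLOSE 2-5: Q_total=15.00, C_total=12.00, V=1.25; Q2=7.50, Q5=7.50; dissipated=0.375
Op 4: CLOSE 2-3: Q_total=11.50, C_total=10.00, V=1.15; Q2=6.90, Q3=4.60; dissipated=0.075
Total dissipated: 12.450 μJ

Answer: 12.45 μJ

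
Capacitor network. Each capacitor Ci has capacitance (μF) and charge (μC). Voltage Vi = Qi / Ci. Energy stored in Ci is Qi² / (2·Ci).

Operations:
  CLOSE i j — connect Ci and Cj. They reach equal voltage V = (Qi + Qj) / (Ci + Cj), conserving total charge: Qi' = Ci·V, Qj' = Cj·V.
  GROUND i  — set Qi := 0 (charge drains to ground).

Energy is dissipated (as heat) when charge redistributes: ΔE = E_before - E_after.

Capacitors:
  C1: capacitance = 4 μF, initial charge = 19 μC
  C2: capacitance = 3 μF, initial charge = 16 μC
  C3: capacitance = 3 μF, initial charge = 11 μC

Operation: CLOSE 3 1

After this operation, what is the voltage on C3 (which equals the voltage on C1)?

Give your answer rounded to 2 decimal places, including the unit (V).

Initial: C1(4μF, Q=19μC, V=4.75V), C2(3μF, Q=16μC, V=5.33V), C3(3μF, Q=11μC, V=3.67V)
Op 1: CLOSE 3-1: Q_total=30.00, C_total=7.00, V=4.29; Q3=12.86, Q1=17.14; dissipated=1.006

Answer: 4.29 V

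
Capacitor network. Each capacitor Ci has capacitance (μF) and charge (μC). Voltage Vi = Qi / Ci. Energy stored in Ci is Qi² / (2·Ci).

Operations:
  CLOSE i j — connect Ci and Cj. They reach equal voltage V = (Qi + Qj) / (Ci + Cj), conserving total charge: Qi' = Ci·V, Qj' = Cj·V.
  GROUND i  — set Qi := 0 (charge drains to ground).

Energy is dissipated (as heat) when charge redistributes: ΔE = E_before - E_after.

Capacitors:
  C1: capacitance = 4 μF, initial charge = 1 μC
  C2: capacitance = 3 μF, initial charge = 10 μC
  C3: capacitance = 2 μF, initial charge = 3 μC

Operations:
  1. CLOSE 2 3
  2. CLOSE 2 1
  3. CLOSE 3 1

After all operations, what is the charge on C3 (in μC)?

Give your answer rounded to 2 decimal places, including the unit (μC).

Answer: 3.41 μC

Derivation:
Initial: C1(4μF, Q=1μC, V=0.25V), C2(3μF, Q=10μC, V=3.33V), C3(2μF, Q=3μC, V=1.50V)
Op 1: CLOSE 2-3: Q_total=13.00, C_total=5.00, V=2.60; Q2=7.80, Q3=5.20; dissipated=2.017
Op 2: CLOSE 2-1: Q_total=8.80, C_total=7.00, V=1.26; Q2=3.77, Q1=5.03; dissipated=4.734
Op 3: CLOSE 3-1: Q_total=10.23, C_total=6.00, V=1.70; Q3=3.41, Q1=6.82; dissipated=1.202
Final charges: Q1=6.82, Q2=3.77, Q3=3.41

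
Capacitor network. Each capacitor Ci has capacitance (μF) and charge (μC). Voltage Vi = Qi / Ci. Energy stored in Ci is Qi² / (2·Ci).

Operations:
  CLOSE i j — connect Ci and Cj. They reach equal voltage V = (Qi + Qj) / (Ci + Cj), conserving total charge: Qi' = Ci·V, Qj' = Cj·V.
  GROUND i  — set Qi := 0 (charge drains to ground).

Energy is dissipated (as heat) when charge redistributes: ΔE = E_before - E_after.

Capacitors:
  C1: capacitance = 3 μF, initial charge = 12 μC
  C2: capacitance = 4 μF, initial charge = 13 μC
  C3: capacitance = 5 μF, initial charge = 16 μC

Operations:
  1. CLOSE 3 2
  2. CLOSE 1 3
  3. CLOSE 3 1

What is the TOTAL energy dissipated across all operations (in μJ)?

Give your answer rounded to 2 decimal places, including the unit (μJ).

Initial: C1(3μF, Q=12μC, V=4.00V), C2(4μF, Q=13μC, V=3.25V), C3(5μF, Q=16μC, V=3.20V)
Op 1: CLOSE 3-2: Q_total=29.00, C_total=9.00, V=3.22; Q3=16.11, Q2=12.89; dissipated=0.003
Op 2: CLOSE 1-3: Q_total=28.11, C_total=8.00, V=3.51; Q1=10.54, Q3=17.57; dissipated=0.567
Op 3: CLOSE 3-1: Q_total=28.11, C_total=8.00, V=3.51; Q3=17.57, Q1=10.54; dissipated=0.000
Total dissipated: 0.570 μJ

Answer: 0.57 μJ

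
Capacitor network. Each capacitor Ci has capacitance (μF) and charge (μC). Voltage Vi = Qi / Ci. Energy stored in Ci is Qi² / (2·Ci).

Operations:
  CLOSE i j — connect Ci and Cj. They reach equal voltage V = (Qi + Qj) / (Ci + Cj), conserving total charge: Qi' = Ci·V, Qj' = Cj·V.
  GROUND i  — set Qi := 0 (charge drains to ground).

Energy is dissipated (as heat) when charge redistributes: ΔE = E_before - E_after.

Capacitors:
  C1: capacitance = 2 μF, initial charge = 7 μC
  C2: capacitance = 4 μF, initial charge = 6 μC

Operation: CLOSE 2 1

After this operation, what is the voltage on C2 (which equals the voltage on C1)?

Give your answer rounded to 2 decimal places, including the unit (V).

Initial: C1(2μF, Q=7μC, V=3.50V), C2(4μF, Q=6μC, V=1.50V)
Op 1: CLOSE 2-1: Q_total=13.00, C_total=6.00, V=2.17; Q2=8.67, Q1=4.33; dissipated=2.667

Answer: 2.17 V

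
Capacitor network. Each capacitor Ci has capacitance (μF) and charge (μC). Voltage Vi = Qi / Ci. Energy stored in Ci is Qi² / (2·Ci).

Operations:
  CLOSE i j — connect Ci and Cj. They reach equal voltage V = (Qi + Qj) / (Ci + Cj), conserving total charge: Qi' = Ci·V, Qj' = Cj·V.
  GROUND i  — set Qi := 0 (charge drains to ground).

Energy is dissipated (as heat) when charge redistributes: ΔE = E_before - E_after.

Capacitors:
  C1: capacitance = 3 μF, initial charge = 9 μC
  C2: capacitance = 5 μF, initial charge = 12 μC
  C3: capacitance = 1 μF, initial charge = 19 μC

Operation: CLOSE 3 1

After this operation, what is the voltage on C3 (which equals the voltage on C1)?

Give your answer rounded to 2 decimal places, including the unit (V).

Initial: C1(3μF, Q=9μC, V=3.00V), C2(5μF, Q=12μC, V=2.40V), C3(1μF, Q=19μC, V=19.00V)
Op 1: CLOSE 3-1: Q_total=28.00, C_total=4.00, V=7.00; Q3=7.00, Q1=21.00; dissipated=96.000

Answer: 7.00 V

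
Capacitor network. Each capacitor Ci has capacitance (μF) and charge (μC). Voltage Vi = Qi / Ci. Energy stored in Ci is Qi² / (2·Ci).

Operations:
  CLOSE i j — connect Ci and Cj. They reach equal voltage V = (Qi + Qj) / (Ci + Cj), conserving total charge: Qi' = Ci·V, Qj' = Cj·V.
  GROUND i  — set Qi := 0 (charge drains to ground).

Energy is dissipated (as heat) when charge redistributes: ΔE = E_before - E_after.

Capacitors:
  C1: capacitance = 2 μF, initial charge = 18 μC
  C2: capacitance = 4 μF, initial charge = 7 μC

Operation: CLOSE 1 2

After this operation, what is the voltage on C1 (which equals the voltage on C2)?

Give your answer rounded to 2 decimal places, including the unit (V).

Answer: 4.17 V

Derivation:
Initial: C1(2μF, Q=18μC, V=9.00V), C2(4μF, Q=7μC, V=1.75V)
Op 1: CLOSE 1-2: Q_total=25.00, C_total=6.00, V=4.17; Q1=8.33, Q2=16.67; dissipated=35.042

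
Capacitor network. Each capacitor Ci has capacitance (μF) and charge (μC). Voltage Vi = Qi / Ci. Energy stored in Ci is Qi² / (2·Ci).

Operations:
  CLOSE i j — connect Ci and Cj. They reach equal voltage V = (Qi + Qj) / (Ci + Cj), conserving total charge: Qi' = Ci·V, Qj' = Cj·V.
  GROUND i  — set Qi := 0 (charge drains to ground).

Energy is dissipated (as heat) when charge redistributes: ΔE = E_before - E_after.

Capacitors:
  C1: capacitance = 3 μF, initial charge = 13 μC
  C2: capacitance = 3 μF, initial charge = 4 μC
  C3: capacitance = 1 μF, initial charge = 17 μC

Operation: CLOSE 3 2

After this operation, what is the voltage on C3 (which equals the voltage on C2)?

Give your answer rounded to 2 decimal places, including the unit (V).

Initial: C1(3μF, Q=13μC, V=4.33V), C2(3μF, Q=4μC, V=1.33V), C3(1μF, Q=17μC, V=17.00V)
Op 1: CLOSE 3-2: Q_total=21.00, C_total=4.00, V=5.25; Q3=5.25, Q2=15.75; dissipated=92.042

Answer: 5.25 V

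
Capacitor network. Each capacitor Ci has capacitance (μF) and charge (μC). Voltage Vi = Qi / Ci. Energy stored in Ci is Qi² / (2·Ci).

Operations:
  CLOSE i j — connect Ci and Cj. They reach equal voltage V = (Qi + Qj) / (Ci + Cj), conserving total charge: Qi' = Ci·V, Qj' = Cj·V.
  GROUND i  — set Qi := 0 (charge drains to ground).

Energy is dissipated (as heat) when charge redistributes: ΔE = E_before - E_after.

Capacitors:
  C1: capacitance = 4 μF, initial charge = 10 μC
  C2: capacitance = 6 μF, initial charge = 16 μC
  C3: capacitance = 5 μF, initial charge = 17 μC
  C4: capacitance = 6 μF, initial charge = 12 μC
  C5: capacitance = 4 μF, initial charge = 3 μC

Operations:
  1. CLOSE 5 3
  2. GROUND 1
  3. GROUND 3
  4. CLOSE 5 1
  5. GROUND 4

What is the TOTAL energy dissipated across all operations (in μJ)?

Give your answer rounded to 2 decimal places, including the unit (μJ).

Answer: 49.59 μJ

Derivation:
Initial: C1(4μF, Q=10μC, V=2.50V), C2(6μF, Q=16μC, V=2.67V), C3(5μF, Q=17μC, V=3.40V), C4(6μF, Q=12μC, V=2.00V), C5(4μF, Q=3μC, V=0.75V)
Op 1: CLOSE 5-3: Q_total=20.00, C_total=9.00, V=2.22; Q5=8.89, Q3=11.11; dissipated=7.803
Op 2: GROUND 1: Q1=0; energy lost=12.500
Op 3: GROUND 3: Q3=0; energy lost=12.346
Op 4: CLOSE 5-1: Q_total=8.89, C_total=8.00, V=1.11; Q5=4.44, Q1=4.44; dissipated=4.938
Op 5: GROUND 4: Q4=0; energy lost=12.000
Total dissipated: 49.587 μJ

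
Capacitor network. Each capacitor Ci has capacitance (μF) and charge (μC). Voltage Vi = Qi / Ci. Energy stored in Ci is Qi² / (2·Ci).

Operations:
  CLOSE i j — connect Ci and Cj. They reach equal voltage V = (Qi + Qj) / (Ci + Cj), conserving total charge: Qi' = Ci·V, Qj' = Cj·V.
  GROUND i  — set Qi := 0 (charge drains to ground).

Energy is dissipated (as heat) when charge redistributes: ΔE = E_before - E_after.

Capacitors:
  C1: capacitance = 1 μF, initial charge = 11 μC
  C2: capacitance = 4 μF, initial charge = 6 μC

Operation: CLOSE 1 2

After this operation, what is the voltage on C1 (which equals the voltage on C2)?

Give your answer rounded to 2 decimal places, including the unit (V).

Answer: 3.40 V

Derivation:
Initial: C1(1μF, Q=11μC, V=11.00V), C2(4μF, Q=6μC, V=1.50V)
Op 1: CLOSE 1-2: Q_total=17.00, C_total=5.00, V=3.40; Q1=3.40, Q2=13.60; dissipated=36.100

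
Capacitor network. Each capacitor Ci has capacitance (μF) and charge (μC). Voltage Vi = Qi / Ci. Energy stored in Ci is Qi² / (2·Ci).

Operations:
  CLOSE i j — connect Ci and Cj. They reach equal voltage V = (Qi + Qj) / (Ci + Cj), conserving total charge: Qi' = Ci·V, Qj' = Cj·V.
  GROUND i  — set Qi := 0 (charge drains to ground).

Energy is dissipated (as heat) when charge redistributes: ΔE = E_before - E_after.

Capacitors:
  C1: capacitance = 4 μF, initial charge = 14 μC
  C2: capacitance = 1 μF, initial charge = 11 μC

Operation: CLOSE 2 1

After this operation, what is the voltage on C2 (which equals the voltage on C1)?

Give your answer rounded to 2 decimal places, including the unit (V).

Answer: 5.00 V

Derivation:
Initial: C1(4μF, Q=14μC, V=3.50V), C2(1μF, Q=11μC, V=11.00V)
Op 1: CLOSE 2-1: Q_total=25.00, C_total=5.00, V=5.00; Q2=5.00, Q1=20.00; dissipated=22.500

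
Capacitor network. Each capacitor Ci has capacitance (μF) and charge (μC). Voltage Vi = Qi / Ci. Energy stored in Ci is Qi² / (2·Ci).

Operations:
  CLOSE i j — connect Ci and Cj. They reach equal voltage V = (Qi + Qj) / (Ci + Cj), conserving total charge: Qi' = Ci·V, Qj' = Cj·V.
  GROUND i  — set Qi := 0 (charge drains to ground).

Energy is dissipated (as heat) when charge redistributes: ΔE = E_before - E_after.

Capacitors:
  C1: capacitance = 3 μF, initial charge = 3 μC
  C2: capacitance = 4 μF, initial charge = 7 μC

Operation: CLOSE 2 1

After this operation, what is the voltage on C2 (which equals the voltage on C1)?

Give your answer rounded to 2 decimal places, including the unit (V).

Initial: C1(3μF, Q=3μC, V=1.00V), C2(4μF, Q=7μC, V=1.75V)
Op 1: CLOSE 2-1: Q_total=10.00, C_total=7.00, V=1.43; Q2=5.71, Q1=4.29; dissipated=0.482

Answer: 1.43 V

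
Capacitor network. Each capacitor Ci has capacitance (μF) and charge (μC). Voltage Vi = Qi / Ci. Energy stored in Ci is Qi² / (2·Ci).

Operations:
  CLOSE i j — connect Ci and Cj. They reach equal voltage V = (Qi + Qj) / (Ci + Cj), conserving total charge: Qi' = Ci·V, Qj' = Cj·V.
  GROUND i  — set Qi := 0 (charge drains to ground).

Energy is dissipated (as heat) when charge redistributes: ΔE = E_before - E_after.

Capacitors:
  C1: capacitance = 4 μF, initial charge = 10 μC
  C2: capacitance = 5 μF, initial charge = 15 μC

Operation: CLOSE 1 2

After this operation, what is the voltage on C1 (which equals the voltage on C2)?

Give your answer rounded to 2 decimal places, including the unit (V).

Initial: C1(4μF, Q=10μC, V=2.50V), C2(5μF, Q=15μC, V=3.00V)
Op 1: CLOSE 1-2: Q_total=25.00, C_total=9.00, V=2.78; Q1=11.11, Q2=13.89; dissipated=0.278

Answer: 2.78 V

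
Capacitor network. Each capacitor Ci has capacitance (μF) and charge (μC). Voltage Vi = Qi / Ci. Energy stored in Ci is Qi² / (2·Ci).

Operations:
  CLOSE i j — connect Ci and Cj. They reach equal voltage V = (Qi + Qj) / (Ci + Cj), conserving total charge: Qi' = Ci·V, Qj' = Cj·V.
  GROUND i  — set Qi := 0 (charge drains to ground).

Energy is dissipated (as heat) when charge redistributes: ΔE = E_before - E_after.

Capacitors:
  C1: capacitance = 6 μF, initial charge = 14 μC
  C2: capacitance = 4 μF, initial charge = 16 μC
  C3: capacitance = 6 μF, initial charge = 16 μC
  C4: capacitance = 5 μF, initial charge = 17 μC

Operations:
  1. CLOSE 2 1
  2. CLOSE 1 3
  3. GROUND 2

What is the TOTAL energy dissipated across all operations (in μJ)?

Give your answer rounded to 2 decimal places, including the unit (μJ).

Initial: C1(6μF, Q=14μC, V=2.33V), C2(4μF, Q=16μC, V=4.00V), C3(6μF, Q=16μC, V=2.67V), C4(5μF, Q=17μC, V=3.40V)
Op 1: CLOSE 2-1: Q_total=30.00, C_total=10.00, V=3.00; Q2=12.00, Q1=18.00; dissipated=3.333
Op 2: CLOSE 1-3: Q_total=34.00, C_total=12.00, V=2.83; Q1=17.00, Q3=17.00; dissipated=0.167
Op 3: GROUND 2: Q2=0; energy lost=18.000
Total dissipated: 21.500 μJ

Answer: 21.50 μJ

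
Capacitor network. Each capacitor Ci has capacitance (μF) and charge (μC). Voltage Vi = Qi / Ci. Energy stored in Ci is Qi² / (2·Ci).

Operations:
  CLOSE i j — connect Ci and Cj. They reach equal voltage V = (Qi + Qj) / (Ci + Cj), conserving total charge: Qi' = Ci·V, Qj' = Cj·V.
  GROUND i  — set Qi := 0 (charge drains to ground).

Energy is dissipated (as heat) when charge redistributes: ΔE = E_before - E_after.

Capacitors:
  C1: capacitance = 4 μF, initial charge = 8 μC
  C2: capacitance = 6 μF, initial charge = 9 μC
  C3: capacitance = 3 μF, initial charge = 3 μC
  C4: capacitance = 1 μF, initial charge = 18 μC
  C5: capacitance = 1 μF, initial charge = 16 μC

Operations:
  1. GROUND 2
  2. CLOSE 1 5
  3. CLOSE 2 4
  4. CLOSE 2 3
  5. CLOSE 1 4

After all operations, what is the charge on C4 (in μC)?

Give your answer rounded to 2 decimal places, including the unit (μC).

Initial: C1(4μF, Q=8μC, V=2.00V), C2(6μF, Q=9μC, V=1.50V), C3(3μF, Q=3μC, V=1.00V), C4(1μF, Q=18μC, V=18.00V), C5(1μF, Q=16μC, V=16.00V)
Op 1: GROUND 2: Q2=0; energy lost=6.750
Op 2: CLOSE 1-5: Q_total=24.00, C_total=5.00, V=4.80; Q1=19.20, Q5=4.80; dissipated=78.400
Op 3: CLOSE 2-4: Q_total=18.00, C_total=7.00, V=2.57; Q2=15.43, Q4=2.57; dissipated=138.857
Op 4: CLOSE 2-3: Q_total=18.43, C_total=9.00, V=2.05; Q2=12.29, Q3=6.14; dissipated=2.469
Op 5: CLOSE 1-4: Q_total=21.77, C_total=5.00, V=4.35; Q1=17.42, Q4=4.35; dissipated=1.987
Final charges: Q1=17.42, Q2=12.29, Q3=6.14, Q4=4.35, Q5=4.80

Answer: 4.35 μC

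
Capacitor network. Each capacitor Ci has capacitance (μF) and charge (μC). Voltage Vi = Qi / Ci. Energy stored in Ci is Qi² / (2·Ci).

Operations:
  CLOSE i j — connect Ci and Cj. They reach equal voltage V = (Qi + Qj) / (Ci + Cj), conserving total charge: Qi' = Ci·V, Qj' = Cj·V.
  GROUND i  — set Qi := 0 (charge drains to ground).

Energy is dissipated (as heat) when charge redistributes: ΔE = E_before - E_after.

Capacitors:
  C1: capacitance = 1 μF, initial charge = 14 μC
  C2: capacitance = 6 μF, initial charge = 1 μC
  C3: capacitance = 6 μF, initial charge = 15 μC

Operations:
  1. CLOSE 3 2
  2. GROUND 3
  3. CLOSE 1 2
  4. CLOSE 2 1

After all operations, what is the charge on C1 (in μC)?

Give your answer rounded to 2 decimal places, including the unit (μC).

Initial: C1(1μF, Q=14μC, V=14.00V), C2(6μF, Q=1μC, V=0.17V), C3(6μF, Q=15μC, V=2.50V)
Op 1: CLOSE 3-2: Q_total=16.00, C_total=12.00, V=1.33; Q3=8.00, Q2=8.00; dissipated=8.167
Op 2: GROUND 3: Q3=0; energy lost=5.333
Op 3: CLOSE 1-2: Q_total=22.00, C_total=7.00, V=3.14; Q1=3.14, Q2=18.86; dissipated=68.762
Op 4: CLOSE 2-1: Q_total=22.00, C_total=7.00, V=3.14; Q2=18.86, Q1=3.14; dissipated=0.000
Final charges: Q1=3.14, Q2=18.86, Q3=0.00

Answer: 3.14 μC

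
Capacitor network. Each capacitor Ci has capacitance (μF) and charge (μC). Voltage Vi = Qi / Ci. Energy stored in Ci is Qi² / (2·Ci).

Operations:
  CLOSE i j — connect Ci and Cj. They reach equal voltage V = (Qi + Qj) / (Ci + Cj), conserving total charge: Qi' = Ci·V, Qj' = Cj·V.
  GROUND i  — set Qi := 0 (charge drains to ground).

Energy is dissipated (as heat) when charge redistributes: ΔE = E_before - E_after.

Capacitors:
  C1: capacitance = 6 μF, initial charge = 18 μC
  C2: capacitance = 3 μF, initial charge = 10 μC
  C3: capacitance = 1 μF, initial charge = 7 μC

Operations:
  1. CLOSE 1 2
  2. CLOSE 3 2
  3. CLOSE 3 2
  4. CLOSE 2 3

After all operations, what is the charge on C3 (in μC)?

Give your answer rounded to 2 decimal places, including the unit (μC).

Answer: 4.08 μC

Derivation:
Initial: C1(6μF, Q=18μC, V=3.00V), C2(3μF, Q=10μC, V=3.33V), C3(1μF, Q=7μC, V=7.00V)
Op 1: CLOSE 1-2: Q_total=28.00, C_total=9.00, V=3.11; Q1=18.67, Q2=9.33; dissipated=0.111
Op 2: CLOSE 3-2: Q_total=16.33, C_total=4.00, V=4.08; Q3=4.08, Q2=12.25; dissipated=5.671
Op 3: CLOSE 3-2: Q_total=16.33, C_total=4.00, V=4.08; Q3=4.08, Q2=12.25; dissipated=0.000
Op 4: CLOSE 2-3: Q_total=16.33, C_total=4.00, V=4.08; Q2=12.25, Q3=4.08; dissipated=0.000
Final charges: Q1=18.67, Q2=12.25, Q3=4.08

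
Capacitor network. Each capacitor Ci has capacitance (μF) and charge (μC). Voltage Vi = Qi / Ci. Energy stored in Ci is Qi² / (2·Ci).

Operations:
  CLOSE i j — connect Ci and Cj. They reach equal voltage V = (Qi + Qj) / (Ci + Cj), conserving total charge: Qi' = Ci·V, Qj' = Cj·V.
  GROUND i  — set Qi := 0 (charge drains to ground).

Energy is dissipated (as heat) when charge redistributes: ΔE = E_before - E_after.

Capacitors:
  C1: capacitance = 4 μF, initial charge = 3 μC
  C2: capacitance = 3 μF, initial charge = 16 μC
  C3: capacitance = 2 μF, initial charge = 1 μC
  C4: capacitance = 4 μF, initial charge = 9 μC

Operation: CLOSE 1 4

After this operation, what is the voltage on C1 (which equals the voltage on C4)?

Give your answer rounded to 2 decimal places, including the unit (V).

Answer: 1.50 V

Derivation:
Initial: C1(4μF, Q=3μC, V=0.75V), C2(3μF, Q=16μC, V=5.33V), C3(2μF, Q=1μC, V=0.50V), C4(4μF, Q=9μC, V=2.25V)
Op 1: CLOSE 1-4: Q_total=12.00, C_total=8.00, V=1.50; Q1=6.00, Q4=6.00; dissipated=2.250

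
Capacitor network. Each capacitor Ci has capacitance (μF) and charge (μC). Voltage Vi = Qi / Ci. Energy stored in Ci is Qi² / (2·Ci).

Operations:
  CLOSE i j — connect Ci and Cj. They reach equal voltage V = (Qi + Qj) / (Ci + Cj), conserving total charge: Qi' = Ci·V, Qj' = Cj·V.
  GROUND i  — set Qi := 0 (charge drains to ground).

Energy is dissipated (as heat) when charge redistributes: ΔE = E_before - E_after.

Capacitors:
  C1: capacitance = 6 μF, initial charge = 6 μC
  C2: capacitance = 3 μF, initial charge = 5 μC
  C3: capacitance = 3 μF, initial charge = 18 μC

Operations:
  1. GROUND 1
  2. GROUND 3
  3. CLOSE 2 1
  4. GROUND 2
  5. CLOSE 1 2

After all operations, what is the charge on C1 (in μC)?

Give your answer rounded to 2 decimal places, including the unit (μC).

Answer: 2.22 μC

Derivation:
Initial: C1(6μF, Q=6μC, V=1.00V), C2(3μF, Q=5μC, V=1.67V), C3(3μF, Q=18μC, V=6.00V)
Op 1: GROUND 1: Q1=0; energy lost=3.000
Op 2: GROUND 3: Q3=0; energy lost=54.000
Op 3: CLOSE 2-1: Q_total=5.00, C_total=9.00, V=0.56; Q2=1.67, Q1=3.33; dissipated=2.778
Op 4: GROUND 2: Q2=0; energy lost=0.463
Op 5: CLOSE 1-2: Q_total=3.33, C_total=9.00, V=0.37; Q1=2.22, Q2=1.11; dissipated=0.309
Final charges: Q1=2.22, Q2=1.11, Q3=0.00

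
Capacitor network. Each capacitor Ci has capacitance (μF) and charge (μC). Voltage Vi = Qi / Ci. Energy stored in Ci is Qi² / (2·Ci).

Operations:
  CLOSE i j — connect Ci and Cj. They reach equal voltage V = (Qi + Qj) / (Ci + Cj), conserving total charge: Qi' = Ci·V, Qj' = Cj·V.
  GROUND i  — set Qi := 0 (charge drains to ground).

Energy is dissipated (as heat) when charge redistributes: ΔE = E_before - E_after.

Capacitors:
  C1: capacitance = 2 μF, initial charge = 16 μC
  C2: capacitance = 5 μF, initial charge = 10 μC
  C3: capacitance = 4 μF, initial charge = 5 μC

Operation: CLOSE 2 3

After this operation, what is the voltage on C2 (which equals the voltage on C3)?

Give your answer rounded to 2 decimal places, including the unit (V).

Answer: 1.67 V

Derivation:
Initial: C1(2μF, Q=16μC, V=8.00V), C2(5μF, Q=10μC, V=2.00V), C3(4μF, Q=5μC, V=1.25V)
Op 1: CLOSE 2-3: Q_total=15.00, C_total=9.00, V=1.67; Q2=8.33, Q3=6.67; dissipated=0.625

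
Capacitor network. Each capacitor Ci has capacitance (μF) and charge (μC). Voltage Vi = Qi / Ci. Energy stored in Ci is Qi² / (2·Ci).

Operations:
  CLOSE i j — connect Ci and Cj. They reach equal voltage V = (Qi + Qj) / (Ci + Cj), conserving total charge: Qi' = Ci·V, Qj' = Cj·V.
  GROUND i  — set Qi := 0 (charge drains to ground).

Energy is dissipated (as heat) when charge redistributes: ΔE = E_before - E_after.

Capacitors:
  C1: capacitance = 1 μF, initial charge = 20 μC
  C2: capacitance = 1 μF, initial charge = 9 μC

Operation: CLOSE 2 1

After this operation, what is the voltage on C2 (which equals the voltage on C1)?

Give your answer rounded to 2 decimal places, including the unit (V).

Answer: 14.50 V

Derivation:
Initial: C1(1μF, Q=20μC, V=20.00V), C2(1μF, Q=9μC, V=9.00V)
Op 1: CLOSE 2-1: Q_total=29.00, C_total=2.00, V=14.50; Q2=14.50, Q1=14.50; dissipated=30.250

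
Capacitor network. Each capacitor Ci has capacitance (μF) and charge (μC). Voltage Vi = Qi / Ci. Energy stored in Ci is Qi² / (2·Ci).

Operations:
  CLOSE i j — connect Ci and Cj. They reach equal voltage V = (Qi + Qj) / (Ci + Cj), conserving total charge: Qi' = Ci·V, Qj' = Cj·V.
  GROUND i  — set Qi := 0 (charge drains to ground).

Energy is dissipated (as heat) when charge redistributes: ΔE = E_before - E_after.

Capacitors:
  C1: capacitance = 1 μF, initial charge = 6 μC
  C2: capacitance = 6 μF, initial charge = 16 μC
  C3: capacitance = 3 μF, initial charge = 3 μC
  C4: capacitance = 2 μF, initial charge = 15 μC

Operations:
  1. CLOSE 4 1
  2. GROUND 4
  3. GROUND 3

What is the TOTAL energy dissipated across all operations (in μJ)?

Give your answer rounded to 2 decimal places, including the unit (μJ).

Answer: 51.25 μJ

Derivation:
Initial: C1(1μF, Q=6μC, V=6.00V), C2(6μF, Q=16μC, V=2.67V), C3(3μF, Q=3μC, V=1.00V), C4(2μF, Q=15μC, V=7.50V)
Op 1: CLOSE 4-1: Q_total=21.00, C_total=3.00, V=7.00; Q4=14.00, Q1=7.00; dissipated=0.750
Op 2: GROUND 4: Q4=0; energy lost=49.000
Op 3: GROUND 3: Q3=0; energy lost=1.500
Total dissipated: 51.250 μJ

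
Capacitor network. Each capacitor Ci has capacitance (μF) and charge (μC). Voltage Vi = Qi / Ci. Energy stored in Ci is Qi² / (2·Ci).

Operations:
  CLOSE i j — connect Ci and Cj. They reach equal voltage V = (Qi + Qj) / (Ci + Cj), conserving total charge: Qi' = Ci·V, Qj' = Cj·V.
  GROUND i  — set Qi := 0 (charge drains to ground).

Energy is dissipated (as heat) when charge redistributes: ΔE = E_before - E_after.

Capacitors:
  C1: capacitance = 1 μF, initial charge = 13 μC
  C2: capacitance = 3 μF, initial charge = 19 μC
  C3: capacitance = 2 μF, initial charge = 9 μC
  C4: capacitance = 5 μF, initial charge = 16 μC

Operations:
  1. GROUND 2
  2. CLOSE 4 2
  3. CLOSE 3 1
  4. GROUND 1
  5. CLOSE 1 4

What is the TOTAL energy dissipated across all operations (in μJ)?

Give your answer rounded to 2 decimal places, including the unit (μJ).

Initial: C1(1μF, Q=13μC, V=13.00V), C2(3μF, Q=19μC, V=6.33V), C3(2μF, Q=9μC, V=4.50V), C4(5μF, Q=16μC, V=3.20V)
Op 1: GROUND 2: Q2=0; energy lost=60.167
Op 2: CLOSE 4-2: Q_total=16.00, C_total=8.00, V=2.00; Q4=10.00, Q2=6.00; dissipated=9.600
Op 3: CLOSE 3-1: Q_total=22.00, C_total=3.00, V=7.33; Q3=14.67, Q1=7.33; dissipated=24.083
Op 4: GROUND 1: Q1=0; energy lost=26.889
Op 5: CLOSE 1-4: Q_total=10.00, C_total=6.00, V=1.67; Q1=1.67, Q4=8.33; dissipated=1.667
Total dissipated: 122.406 μJ

Answer: 122.41 μJ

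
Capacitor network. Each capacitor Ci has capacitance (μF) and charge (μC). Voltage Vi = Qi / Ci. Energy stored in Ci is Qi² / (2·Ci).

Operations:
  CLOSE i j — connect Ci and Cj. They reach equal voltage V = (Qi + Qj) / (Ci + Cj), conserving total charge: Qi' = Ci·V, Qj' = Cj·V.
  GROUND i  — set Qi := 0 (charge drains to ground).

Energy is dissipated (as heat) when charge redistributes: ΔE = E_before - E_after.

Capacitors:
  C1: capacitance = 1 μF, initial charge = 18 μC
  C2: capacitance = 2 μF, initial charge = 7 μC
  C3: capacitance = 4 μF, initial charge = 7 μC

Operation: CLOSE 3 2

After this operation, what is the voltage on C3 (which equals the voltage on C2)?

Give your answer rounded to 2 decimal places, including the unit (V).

Answer: 2.33 V

Derivation:
Initial: C1(1μF, Q=18μC, V=18.00V), C2(2μF, Q=7μC, V=3.50V), C3(4μF, Q=7μC, V=1.75V)
Op 1: CLOSE 3-2: Q_total=14.00, C_total=6.00, V=2.33; Q3=9.33, Q2=4.67; dissipated=2.042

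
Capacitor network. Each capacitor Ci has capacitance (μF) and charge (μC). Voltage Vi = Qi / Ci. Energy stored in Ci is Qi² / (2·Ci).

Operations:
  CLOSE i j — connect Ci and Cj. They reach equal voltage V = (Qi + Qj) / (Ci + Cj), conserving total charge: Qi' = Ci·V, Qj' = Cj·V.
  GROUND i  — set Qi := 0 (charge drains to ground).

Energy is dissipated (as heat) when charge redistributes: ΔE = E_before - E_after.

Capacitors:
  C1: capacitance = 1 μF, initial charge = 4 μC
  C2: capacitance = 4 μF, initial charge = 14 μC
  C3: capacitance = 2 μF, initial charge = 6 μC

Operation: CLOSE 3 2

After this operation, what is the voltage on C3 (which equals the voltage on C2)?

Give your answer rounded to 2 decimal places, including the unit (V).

Initial: C1(1μF, Q=4μC, V=4.00V), C2(4μF, Q=14μC, V=3.50V), C3(2μF, Q=6μC, V=3.00V)
Op 1: CLOSE 3-2: Q_total=20.00, C_total=6.00, V=3.33; Q3=6.67, Q2=13.33; dissipated=0.167

Answer: 3.33 V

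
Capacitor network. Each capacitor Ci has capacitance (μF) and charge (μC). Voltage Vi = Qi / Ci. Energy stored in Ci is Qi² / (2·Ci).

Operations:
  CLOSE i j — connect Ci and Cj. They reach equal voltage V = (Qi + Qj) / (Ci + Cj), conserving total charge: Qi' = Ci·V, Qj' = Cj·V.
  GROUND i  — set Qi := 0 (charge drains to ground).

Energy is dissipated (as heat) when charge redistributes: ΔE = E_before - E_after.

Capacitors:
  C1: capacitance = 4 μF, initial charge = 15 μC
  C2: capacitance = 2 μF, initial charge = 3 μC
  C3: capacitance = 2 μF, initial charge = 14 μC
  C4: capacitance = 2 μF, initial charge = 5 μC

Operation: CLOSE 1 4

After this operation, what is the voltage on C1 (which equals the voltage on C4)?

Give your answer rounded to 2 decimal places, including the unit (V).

Answer: 3.33 V

Derivation:
Initial: C1(4μF, Q=15μC, V=3.75V), C2(2μF, Q=3μC, V=1.50V), C3(2μF, Q=14μC, V=7.00V), C4(2μF, Q=5μC, V=2.50V)
Op 1: CLOSE 1-4: Q_total=20.00, C_total=6.00, V=3.33; Q1=13.33, Q4=6.67; dissipated=1.042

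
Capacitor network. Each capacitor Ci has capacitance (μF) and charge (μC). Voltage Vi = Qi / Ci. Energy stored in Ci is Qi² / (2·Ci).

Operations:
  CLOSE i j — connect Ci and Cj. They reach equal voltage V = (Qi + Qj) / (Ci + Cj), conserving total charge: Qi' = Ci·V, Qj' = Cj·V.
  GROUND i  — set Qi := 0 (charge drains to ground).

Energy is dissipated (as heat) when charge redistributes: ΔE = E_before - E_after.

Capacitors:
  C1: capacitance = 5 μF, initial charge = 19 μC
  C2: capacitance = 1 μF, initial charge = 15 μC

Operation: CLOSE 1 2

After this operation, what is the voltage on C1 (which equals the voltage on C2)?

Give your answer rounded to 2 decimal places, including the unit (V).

Initial: C1(5μF, Q=19μC, V=3.80V), C2(1μF, Q=15μC, V=15.00V)
Op 1: CLOSE 1-2: Q_total=34.00, C_total=6.00, V=5.67; Q1=28.33, Q2=5.67; dissipated=52.267

Answer: 5.67 V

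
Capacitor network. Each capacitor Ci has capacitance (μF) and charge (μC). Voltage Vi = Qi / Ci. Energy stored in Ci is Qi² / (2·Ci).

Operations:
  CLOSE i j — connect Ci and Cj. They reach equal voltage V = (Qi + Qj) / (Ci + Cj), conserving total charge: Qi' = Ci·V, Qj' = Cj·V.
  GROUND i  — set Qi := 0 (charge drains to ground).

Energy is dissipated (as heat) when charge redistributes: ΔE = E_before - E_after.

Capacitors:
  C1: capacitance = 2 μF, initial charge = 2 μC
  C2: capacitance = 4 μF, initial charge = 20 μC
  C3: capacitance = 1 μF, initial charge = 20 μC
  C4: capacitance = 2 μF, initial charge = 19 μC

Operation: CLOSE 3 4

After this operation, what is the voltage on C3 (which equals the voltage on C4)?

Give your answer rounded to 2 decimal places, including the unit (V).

Answer: 13.00 V

Derivation:
Initial: C1(2μF, Q=2μC, V=1.00V), C2(4μF, Q=20μC, V=5.00V), C3(1μF, Q=20μC, V=20.00V), C4(2μF, Q=19μC, V=9.50V)
Op 1: CLOSE 3-4: Q_total=39.00, C_total=3.00, V=13.00; Q3=13.00, Q4=26.00; dissipated=36.750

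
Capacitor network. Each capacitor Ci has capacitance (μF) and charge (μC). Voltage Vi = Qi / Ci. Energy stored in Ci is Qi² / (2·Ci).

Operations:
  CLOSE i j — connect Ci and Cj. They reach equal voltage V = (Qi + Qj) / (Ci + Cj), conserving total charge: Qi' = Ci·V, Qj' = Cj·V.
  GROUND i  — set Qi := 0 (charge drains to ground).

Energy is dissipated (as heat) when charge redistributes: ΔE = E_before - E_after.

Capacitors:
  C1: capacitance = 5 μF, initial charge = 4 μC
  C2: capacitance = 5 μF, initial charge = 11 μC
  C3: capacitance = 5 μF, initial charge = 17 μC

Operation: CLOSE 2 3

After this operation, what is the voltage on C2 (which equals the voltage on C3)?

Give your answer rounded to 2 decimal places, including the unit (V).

Answer: 2.80 V

Derivation:
Initial: C1(5μF, Q=4μC, V=0.80V), C2(5μF, Q=11μC, V=2.20V), C3(5μF, Q=17μC, V=3.40V)
Op 1: CLOSE 2-3: Q_total=28.00, C_total=10.00, V=2.80; Q2=14.00, Q3=14.00; dissipated=1.800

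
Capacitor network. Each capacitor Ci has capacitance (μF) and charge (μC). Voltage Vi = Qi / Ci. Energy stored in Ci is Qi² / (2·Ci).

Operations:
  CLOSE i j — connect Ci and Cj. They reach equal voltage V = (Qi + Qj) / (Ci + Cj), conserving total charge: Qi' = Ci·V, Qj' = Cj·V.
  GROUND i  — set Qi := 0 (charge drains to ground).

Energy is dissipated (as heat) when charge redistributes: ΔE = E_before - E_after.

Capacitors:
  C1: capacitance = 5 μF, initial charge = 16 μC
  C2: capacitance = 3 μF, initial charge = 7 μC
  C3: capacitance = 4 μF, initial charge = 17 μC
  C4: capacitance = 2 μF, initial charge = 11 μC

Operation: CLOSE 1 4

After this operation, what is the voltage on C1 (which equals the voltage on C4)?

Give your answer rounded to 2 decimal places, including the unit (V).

Initial: C1(5μF, Q=16μC, V=3.20V), C2(3μF, Q=7μC, V=2.33V), C3(4μF, Q=17μC, V=4.25V), C4(2μF, Q=11μC, V=5.50V)
Op 1: CLOSE 1-4: Q_total=27.00, C_total=7.00, V=3.86; Q1=19.29, Q4=7.71; dissipated=3.779

Answer: 3.86 V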